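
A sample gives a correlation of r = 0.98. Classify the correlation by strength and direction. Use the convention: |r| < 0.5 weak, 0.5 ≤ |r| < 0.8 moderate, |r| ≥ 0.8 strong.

strong positive

r = 0.98 > 0 so the relationship is positive.
|r| = 0.98, which falls in the strong range.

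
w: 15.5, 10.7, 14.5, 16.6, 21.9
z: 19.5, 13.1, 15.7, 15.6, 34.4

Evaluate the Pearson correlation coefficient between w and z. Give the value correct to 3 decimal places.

0.904

n = 5, Σw = 79.2, Σz = 98.3, Σw² = 1320.16, Σz² = 2225.07, Σwz = 1682.39
nΣwz − ΣwΣz = 8411.95 − 7785.36 = 626.59
nΣw² − (Σw)² = 6600.8 − 6272.64 = 328.16; nΣz² − (Σz)² = 11125.35 − 9662.89 = 1462.46
r = 626.59 / √(328.16 × 1462.46) = 626.59 / 692.7632 ≈ 0.904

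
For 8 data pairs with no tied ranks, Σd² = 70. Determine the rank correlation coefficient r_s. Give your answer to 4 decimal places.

0.1667

ρ = 1 − 6Σd² / [n(n²−1)] = 1 − 6×70 / (8×63)
  = 1 − 420/504 = 1 − 0.83333 ≈ 0.1667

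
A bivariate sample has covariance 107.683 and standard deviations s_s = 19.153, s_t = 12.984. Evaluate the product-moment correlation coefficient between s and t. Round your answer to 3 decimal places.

0.433

r = Cov(s,t) / (s_s · s_t) = 107.683 / (19.153 × 12.984)
  = 107.683 / 248.6826 ≈ 0.433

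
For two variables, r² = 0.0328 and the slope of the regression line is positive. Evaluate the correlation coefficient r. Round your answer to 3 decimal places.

0.181

|r| = √0.0328 = 0.181
The association is positive, so r = 0.181.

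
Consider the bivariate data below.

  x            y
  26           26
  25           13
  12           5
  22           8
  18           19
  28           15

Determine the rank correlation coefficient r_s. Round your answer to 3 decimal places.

Rank x: 5, 4, 1, 3, 2, 6
Rank y: 6, 3, 1, 2, 5, 4
d = rank(x) − rank(y): -1, 1, 0, 1, -3, 2; Σd² = 16
ρ = 1 − 6Σd² / [n(n²−1)] = 1 − 6×16 / (6×35) = 1 − 96/210 ≈ 0.543

0.543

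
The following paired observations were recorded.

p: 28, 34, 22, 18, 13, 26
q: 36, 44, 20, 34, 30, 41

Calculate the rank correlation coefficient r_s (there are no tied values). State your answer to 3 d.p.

Rank p: 5, 6, 3, 2, 1, 4
Rank q: 4, 6, 1, 3, 2, 5
d = rank(p) − rank(q): 1, 0, 2, -1, -1, -1; Σd² = 8
ρ = 1 − 6Σd² / [n(n²−1)] = 1 − 6×8 / (6×35) = 1 − 48/210 ≈ 0.771

0.771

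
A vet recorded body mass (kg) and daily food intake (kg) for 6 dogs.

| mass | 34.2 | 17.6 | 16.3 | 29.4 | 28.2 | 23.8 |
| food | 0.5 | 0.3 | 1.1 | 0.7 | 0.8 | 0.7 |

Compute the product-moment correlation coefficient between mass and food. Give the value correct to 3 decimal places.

n = 6, Σx = 149.5, Σy = 4.1, Σx² = 3971.13, Σy² = 3.17, Σxy = 100.11
nΣxy − ΣxΣy = 600.66 − 612.95 = -12.29
nΣx² − (Σx)² = 23826.78 − 22350.25 = 1476.53; nΣy² − (Σy)² = 19.02 − 16.81 = 2.21
r = -12.29 / √(1476.53 × 2.21) = -12.29 / 57.1238 ≈ -0.215

-0.215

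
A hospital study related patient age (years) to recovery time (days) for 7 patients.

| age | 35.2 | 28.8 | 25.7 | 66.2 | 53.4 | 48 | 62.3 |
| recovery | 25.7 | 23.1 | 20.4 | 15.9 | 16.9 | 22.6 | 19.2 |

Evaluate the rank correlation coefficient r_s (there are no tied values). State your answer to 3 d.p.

Rank age: 3, 2, 1, 7, 5, 4, 6
Rank recovery: 7, 6, 4, 1, 2, 5, 3
d = rank(age) − rank(recovery): -4, -4, -3, 6, 3, -1, 3; Σd² = 96
ρ = 1 − 6Σd² / [n(n²−1)] = 1 − 6×96 / (7×48) = 1 − 576/336 ≈ -0.714

-0.714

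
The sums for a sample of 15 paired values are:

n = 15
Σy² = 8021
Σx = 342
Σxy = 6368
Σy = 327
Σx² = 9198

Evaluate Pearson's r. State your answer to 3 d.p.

r = (nΣxy − ΣxΣy) / √[(nΣx² − (Σx)²)(nΣy² − (Σy)²)]
Numerator: 15×6368 − 342×327 = -16314
Denominator: √[(137970 − 116964)(120315 − 106929)] = √[21006 × 13386] = 16768.6110
r = -16314 / 16768.6110 ≈ -0.973

-0.973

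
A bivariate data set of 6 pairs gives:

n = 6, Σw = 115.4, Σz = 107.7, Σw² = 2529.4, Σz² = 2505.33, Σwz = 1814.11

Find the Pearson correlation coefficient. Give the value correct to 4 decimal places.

-0.6111

r = (nΣwz − ΣwΣz) / √[(nΣw² − (Σw)²)(nΣz² − (Σz)²)]
Numerator: 6×1814.11 − 115.4×107.7 = -1543.92
Denominator: √[(15176.4 − 13317.16)(15031.98 − 11599.29)] = √[1859.24 × 3432.69] = 2526.3006
r = -1543.92 / 2526.3006 ≈ -0.6111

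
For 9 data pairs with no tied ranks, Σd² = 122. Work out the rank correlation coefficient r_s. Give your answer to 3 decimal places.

ρ = 1 − 6Σd² / [n(n²−1)] = 1 − 6×122 / (9×80)
  = 1 − 732/720 = 1 − 1.0167 ≈ -0.017

-0.017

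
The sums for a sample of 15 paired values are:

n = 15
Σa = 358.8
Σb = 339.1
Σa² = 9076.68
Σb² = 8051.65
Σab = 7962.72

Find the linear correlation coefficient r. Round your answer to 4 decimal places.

r = (nΣab − ΣaΣb) / √[(nΣa² − (Σa)²)(nΣb² − (Σb)²)]
Numerator: 15×7962.72 − 358.8×339.1 = -2228.28
Denominator: √[(136150.2 − 128737.44)(120774.75 − 114988.81)] = √[7412.76 × 5785.94] = 6549.0293
r = -2228.28 / 6549.0293 ≈ -0.3402

-0.3402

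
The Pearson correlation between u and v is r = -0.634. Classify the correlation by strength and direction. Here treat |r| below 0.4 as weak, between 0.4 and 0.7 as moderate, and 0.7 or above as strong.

moderate negative

r = -0.634 < 0 so the relationship is negative.
|r| = 0.634, which falls in the moderate range.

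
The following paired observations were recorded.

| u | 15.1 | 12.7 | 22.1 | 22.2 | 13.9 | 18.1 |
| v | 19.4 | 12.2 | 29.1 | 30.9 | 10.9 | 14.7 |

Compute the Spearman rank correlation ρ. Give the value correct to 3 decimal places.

Rank u: 3, 1, 5, 6, 2, 4
Rank v: 4, 2, 5, 6, 1, 3
d = rank(u) − rank(v): -1, -1, 0, 0, 1, 1; Σd² = 4
ρ = 1 − 6Σd² / [n(n²−1)] = 1 − 6×4 / (6×35) = 1 − 24/210 ≈ 0.886

0.886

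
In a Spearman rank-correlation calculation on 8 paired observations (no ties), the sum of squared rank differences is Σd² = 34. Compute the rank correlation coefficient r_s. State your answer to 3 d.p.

ρ = 1 − 6Σd² / [n(n²−1)] = 1 − 6×34 / (8×63)
  = 1 − 204/504 = 1 − 0.4048 ≈ 0.595

0.595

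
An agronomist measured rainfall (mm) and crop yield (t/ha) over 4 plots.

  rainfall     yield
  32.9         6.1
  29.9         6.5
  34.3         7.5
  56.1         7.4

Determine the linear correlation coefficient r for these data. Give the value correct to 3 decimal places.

0.575

n = 4, Σx = 153.2, Σy = 27.5, Σx² = 6300.12, Σy² = 190.47, Σxy = 1067.43
nΣxy − ΣxΣy = 4269.72 − 4213 = 56.72
nΣx² − (Σx)² = 25200.48 − 23470.24 = 1730.24; nΣy² − (Σy)² = 761.88 − 756.25 = 5.63
r = 56.72 / √(1730.24 × 5.63) = 56.72 / 98.6978 ≈ 0.575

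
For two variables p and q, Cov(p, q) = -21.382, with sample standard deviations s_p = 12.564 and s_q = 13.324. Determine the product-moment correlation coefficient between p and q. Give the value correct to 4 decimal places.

-0.1277

r = Cov(p,q) / (s_p · s_q) = -21.382 / (12.564 × 13.324)
  = -21.382 / 167.4027 ≈ -0.1277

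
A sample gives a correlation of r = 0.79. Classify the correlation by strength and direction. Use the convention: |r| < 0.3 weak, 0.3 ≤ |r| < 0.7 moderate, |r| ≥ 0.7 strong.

r = 0.79 > 0 so the relationship is positive.
|r| = 0.79, which falls in the strong range.

strong positive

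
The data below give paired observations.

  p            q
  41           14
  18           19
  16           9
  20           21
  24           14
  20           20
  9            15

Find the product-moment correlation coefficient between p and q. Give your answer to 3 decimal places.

n = 7, Σp = 148, Σq = 112, Σp² = 3718, Σq² = 1900, Σpq = 2351
nΣpq − ΣpΣq = 16457 − 16576 = -119
nΣp² − (Σp)² = 26026 − 21904 = 4122; nΣq² − (Σq)² = 13300 − 12544 = 756
r = -119 / √(4122 × 756) = -119 / 1765.2852 ≈ -0.067

-0.067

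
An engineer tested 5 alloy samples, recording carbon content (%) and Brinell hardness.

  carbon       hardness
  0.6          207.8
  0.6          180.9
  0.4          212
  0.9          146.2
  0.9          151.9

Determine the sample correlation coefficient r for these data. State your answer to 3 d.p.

n = 5, Σx = 3.4, Σy = 898.8, Σx² = 2.5, Σy² = 165297.7, Σxy = 586.31
nΣxy − ΣxΣy = 2931.55 − 3055.92 = -124.37
nΣx² − (Σx)² = 12.5 − 11.56 = 0.94; nΣy² − (Σy)² = 826488.5 − 807841.44 = 18647.06
r = -124.37 / √(0.94 × 18647.06) = -124.37 / 132.3942 ≈ -0.939

-0.939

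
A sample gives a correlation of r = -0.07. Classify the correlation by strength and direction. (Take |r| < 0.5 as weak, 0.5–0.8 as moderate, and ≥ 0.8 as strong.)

r = -0.07 < 0 so the relationship is negative.
|r| = 0.07, which falls in the weak range.

weak negative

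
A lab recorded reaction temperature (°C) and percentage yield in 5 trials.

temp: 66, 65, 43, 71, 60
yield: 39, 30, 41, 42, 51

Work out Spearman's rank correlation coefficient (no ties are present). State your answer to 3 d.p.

Rank temp: 4, 3, 1, 5, 2
Rank yield: 2, 1, 3, 4, 5
d = rank(temp) − rank(yield): 2, 2, -2, 1, -3; Σd² = 22
ρ = 1 − 6Σd² / [n(n²−1)] = 1 − 6×22 / (5×24) = 1 − 132/120 ≈ -0.100

-0.100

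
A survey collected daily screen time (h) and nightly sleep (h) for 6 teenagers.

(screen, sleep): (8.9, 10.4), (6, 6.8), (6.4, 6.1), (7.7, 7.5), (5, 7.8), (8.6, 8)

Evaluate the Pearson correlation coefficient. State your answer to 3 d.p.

0.625

n = 6, Σx = 42.6, Σy = 46.6, Σx² = 314.42, Σy² = 372.7, Σxy = 337.95
nΣxy − ΣxΣy = 2027.7 − 1985.16 = 42.54
nΣx² − (Σx)² = 1886.52 − 1814.76 = 71.76; nΣy² − (Σy)² = 2236.2 − 2171.56 = 64.64
r = 42.54 / √(71.76 × 64.64) = 42.54 / 68.1070 ≈ 0.625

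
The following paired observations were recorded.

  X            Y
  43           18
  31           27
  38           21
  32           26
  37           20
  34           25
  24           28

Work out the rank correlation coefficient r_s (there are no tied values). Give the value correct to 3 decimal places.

-0.964

Rank X: 7, 2, 6, 3, 5, 4, 1
Rank Y: 1, 6, 3, 5, 2, 4, 7
d = rank(X) − rank(Y): 6, -4, 3, -2, 3, 0, -6; Σd² = 110
ρ = 1 − 6Σd² / [n(n²−1)] = 1 − 6×110 / (7×48) = 1 − 660/336 ≈ -0.964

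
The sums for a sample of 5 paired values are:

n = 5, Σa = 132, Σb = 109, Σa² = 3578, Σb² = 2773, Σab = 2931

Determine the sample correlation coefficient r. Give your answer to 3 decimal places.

r = (nΣab − ΣaΣb) / √[(nΣa² − (Σa)²)(nΣb² − (Σb)²)]
Numerator: 5×2931 − 132×109 = 267
Denominator: √[(17890 − 17424)(13865 − 11881)] = √[466 × 1984] = 961.5321
r = 267 / 961.5321 ≈ 0.278

0.278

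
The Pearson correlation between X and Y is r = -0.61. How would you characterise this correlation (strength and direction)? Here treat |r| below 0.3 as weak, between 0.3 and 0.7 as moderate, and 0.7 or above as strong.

moderate negative

r = -0.61 < 0 so the relationship is negative.
|r| = 0.61, which falls in the moderate range.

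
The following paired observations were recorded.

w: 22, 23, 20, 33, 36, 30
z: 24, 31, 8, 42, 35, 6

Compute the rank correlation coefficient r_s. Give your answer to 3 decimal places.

0.600

Rank w: 2, 3, 1, 5, 6, 4
Rank z: 3, 4, 2, 6, 5, 1
d = rank(w) − rank(z): -1, -1, -1, -1, 1, 3; Σd² = 14
ρ = 1 − 6Σd² / [n(n²−1)] = 1 − 6×14 / (6×35) = 1 − 84/210 ≈ 0.600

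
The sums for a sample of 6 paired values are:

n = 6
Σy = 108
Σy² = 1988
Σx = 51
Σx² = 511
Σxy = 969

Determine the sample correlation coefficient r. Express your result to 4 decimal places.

r = (nΣxy − ΣxΣy) / √[(nΣx² − (Σx)²)(nΣy² − (Σy)²)]
Numerator: 6×969 − 51×108 = 306
Denominator: √[(3066 − 2601)(11928 − 11664)] = √[465 × 264] = 350.3712
r = 306 / 350.3712 ≈ 0.8734

0.8734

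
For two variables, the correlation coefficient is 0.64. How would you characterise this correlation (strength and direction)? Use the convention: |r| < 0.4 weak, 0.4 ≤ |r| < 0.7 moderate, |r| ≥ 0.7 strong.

r = 0.64 > 0 so the relationship is positive.
|r| = 0.64, which falls in the moderate range.

moderate positive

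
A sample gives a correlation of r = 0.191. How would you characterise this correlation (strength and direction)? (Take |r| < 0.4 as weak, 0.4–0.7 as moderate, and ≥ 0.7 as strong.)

weak positive

r = 0.191 > 0 so the relationship is positive.
|r| = 0.191, which falls in the weak range.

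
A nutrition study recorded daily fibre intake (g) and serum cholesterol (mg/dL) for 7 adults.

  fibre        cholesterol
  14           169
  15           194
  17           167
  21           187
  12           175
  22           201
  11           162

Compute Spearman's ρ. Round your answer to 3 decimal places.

0.679

Rank fibre: 3, 4, 5, 6, 2, 7, 1
Rank cholesterol: 3, 6, 2, 5, 4, 7, 1
d = rank(fibre) − rank(cholesterol): 0, -2, 3, 1, -2, 0, 0; Σd² = 18
ρ = 1 − 6Σd² / [n(n²−1)] = 1 − 6×18 / (7×48) = 1 − 108/336 ≈ 0.679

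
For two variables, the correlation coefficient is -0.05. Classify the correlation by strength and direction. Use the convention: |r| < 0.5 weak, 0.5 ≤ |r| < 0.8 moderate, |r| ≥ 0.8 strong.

weak negative

r = -0.05 < 0 so the relationship is negative.
|r| = 0.05, which falls in the weak range.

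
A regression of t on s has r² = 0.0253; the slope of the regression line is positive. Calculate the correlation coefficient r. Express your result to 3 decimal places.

0.159

|r| = √0.0253 = 0.159
The association is positive, so r = 0.159.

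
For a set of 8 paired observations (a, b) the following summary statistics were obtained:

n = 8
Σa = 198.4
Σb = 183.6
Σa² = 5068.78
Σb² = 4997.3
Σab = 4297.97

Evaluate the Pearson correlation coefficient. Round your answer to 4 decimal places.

-0.7485

r = (nΣab − ΣaΣb) / √[(nΣa² − (Σa)²)(nΣb² − (Σb)²)]
Numerator: 8×4297.97 − 198.4×183.6 = -2042.48
Denominator: √[(40550.24 − 39362.56)(39978.4 − 33708.96)] = √[1187.68 × 6269.44] = 2728.7522
r = -2042.48 / 2728.7522 ≈ -0.7485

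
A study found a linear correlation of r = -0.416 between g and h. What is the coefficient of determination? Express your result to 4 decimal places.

r² = (-0.416)² = 0.1731

0.1731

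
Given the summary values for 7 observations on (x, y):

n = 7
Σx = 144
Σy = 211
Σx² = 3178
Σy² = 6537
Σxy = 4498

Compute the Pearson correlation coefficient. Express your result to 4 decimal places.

r = (nΣxy − ΣxΣy) / √[(nΣx² − (Σx)²)(nΣy² − (Σy)²)]
Numerator: 7×4498 − 144×211 = 1102
Denominator: √[(22246 − 20736)(45759 − 44521)] = √[1510 × 1238] = 1367.2527
r = 1102 / 1367.2527 ≈ 0.8060

0.8060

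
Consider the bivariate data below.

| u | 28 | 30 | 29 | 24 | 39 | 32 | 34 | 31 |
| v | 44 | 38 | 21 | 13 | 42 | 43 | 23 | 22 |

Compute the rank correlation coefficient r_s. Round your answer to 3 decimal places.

Rank u: 2, 4, 3, 1, 8, 6, 7, 5
Rank v: 8, 5, 2, 1, 6, 7, 4, 3
d = rank(u) − rank(v): -6, -1, 1, 0, 2, -1, 3, 2; Σd² = 56
ρ = 1 − 6Σd² / [n(n²−1)] = 1 − 6×56 / (8×63) = 1 − 336/504 ≈ 0.333

0.333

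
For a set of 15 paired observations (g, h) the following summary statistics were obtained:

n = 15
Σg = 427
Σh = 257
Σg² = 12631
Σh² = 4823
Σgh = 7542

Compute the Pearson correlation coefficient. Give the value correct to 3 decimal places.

0.506

r = (nΣgh − ΣgΣh) / √[(nΣg² − (Σg)²)(nΣh² − (Σh)²)]
Numerator: 15×7542 − 427×257 = 3391
Denominator: √[(189465 − 182329)(72345 − 66049)] = √[7136 × 6296] = 6702.8543
r = 3391 / 6702.8543 ≈ 0.506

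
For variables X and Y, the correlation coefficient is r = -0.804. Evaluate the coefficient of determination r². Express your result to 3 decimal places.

r² = (-0.804)² = 0.646

0.646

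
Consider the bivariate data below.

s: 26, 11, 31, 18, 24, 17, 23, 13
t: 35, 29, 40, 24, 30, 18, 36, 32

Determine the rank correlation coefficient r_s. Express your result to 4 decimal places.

0.6429

Rank s: 7, 1, 8, 4, 6, 3, 5, 2
Rank t: 6, 3, 8, 2, 4, 1, 7, 5
d = rank(s) − rank(t): 1, -2, 0, 2, 2, 2, -2, -3; Σd² = 30
ρ = 1 − 6Σd² / [n(n²−1)] = 1 − 6×30 / (8×63) = 1 − 180/504 ≈ 0.6429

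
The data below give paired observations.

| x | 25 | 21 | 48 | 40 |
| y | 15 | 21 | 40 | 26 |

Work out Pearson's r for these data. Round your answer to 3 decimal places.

0.886

n = 4, Σx = 134, Σy = 102, Σx² = 4970, Σy² = 2942, Σxy = 3776
nΣxy − ΣxΣy = 15104 − 13668 = 1436
nΣx² − (Σx)² = 19880 − 17956 = 1924; nΣy² − (Σy)² = 11768 − 10404 = 1364
r = 1436 / √(1924 × 1364) = 1436 / 1619.9802 ≈ 0.886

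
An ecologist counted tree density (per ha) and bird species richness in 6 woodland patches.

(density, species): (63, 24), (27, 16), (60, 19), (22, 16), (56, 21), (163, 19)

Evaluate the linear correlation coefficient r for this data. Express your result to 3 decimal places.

n = 6, Σx = 391, Σy = 115, Σx² = 38487, Σy² = 2251, Σxy = 7709
nΣxy − ΣxΣy = 46254 − 44965 = 1289
nΣx² − (Σx)² = 230922 − 152881 = 78041; nΣy² − (Σy)² = 13506 − 13225 = 281
r = 1289 / √(78041 × 281) = 1289 / 4682.8966 ≈ 0.275

0.275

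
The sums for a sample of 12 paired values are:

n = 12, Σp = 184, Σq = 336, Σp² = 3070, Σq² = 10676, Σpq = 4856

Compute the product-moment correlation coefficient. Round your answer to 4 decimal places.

-0.5271

r = (nΣpq − ΣpΣq) / √[(nΣp² − (Σp)²)(nΣq² − (Σq)²)]
Numerator: 12×4856 − 184×336 = -3552
Denominator: √[(36840 − 33856)(128112 − 112896)] = √[2984 × 15216] = 6738.2894
r = -3552 / 6738.2894 ≈ -0.5271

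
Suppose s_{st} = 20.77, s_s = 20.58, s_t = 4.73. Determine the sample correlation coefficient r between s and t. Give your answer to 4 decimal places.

0.2134

r = Cov(s,t) / (s_s · s_t) = 20.77 / (20.58 × 4.73)
  = 20.77 / 97.3434 ≈ 0.2134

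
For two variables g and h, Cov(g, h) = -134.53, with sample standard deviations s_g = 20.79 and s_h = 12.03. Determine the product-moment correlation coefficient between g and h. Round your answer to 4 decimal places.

r = Cov(g,h) / (s_g · s_h) = -134.53 / (20.79 × 12.03)
  = -134.53 / 250.1037 ≈ -0.5379

-0.5379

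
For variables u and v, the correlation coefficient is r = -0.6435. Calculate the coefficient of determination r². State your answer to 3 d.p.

0.414

r² = (-0.6435)² = 0.414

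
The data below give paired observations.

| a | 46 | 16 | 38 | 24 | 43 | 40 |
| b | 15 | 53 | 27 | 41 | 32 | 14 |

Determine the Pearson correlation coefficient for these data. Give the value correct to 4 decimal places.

-0.8890

n = 6, Σa = 207, Σb = 182, Σa² = 7841, Σb² = 6664, Σab = 5484
nΣab − ΣaΣb = 32904 − 37674 = -4770
nΣa² − (Σa)² = 47046 − 42849 = 4197; nΣb² − (Σb)² = 39984 − 33124 = 6860
r = -4770 / √(4197 × 6860) = -4770 / 5365.7637 ≈ -0.8890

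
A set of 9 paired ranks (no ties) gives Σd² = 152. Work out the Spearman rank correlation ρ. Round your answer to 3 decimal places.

ρ = 1 − 6Σd² / [n(n²−1)] = 1 − 6×152 / (9×80)
  = 1 − 912/720 = 1 − 1.2667 ≈ -0.267

-0.267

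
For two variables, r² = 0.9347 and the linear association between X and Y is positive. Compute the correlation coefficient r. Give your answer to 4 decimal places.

|r| = √0.9347 = 0.9668
The association is positive, so r = 0.9668.

0.9668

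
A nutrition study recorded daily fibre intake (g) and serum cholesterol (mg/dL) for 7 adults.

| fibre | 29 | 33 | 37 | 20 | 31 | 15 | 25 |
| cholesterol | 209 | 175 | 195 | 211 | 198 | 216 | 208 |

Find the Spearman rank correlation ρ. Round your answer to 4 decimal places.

Rank fibre: 4, 6, 7, 2, 5, 1, 3
Rank cholesterol: 5, 1, 2, 6, 3, 7, 4
d = rank(fibre) − rank(cholesterol): -1, 5, 5, -4, 2, -6, -1; Σd² = 108
ρ = 1 − 6Σd² / [n(n²−1)] = 1 − 6×108 / (7×48) = 1 − 648/336 ≈ -0.9286

-0.9286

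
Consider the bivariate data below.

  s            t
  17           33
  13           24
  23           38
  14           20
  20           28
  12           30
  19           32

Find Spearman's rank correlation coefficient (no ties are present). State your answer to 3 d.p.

0.536

Rank s: 4, 2, 7, 3, 6, 1, 5
Rank t: 6, 2, 7, 1, 3, 4, 5
d = rank(s) − rank(t): -2, 0, 0, 2, 3, -3, 0; Σd² = 26
ρ = 1 − 6Σd² / [n(n²−1)] = 1 − 6×26 / (7×48) = 1 − 156/336 ≈ 0.536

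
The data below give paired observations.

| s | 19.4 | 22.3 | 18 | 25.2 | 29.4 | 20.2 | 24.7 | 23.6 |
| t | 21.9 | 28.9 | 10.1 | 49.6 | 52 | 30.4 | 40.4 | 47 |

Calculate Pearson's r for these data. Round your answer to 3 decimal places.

0.909

n = 8, Σs = 182.8, Σt = 280.3, Σs² = 4272.14, Σt² = 11346.31, Σst = 6751.01
nΣst − ΣsΣt = 54008.08 − 51238.84 = 2769.24
nΣs² − (Σs)² = 34177.12 − 33415.84 = 761.28; nΣt² − (Σt)² = 90770.48 − 78568.09 = 12202.39
r = 2769.24 / √(761.28 × 12202.39) = 2769.24 / 3047.8575 ≈ 0.909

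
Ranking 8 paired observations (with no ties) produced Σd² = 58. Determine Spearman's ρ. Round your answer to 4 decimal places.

0.3095

ρ = 1 − 6Σd² / [n(n²−1)] = 1 − 6×58 / (8×63)
  = 1 − 348/504 = 1 − 0.69048 ≈ 0.3095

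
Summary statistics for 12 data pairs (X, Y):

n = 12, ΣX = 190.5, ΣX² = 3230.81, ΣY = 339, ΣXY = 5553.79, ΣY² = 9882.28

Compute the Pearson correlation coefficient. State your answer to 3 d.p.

r = (nΣXY − ΣXΣY) / √[(nΣX² − (ΣX)²)(nΣY² − (ΣY)²)]
Numerator: 12×5553.79 − 190.5×339 = 2065.98
Denominator: √[(38769.72 − 36290.25)(118587.36 − 114921)] = √[2479.47 × 3666.36] = 3015.0671
r = 2065.98 / 3015.0671 ≈ 0.685

0.685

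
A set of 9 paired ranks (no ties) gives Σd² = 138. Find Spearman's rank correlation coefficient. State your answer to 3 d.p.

-0.150

ρ = 1 − 6Σd² / [n(n²−1)] = 1 − 6×138 / (9×80)
  = 1 − 828/720 = 1 − 1.1500 ≈ -0.150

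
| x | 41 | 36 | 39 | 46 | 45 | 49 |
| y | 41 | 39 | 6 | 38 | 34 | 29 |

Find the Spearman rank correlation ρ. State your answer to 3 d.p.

Rank x: 3, 1, 2, 5, 4, 6
Rank y: 6, 5, 1, 4, 3, 2
d = rank(x) − rank(y): -3, -4, 1, 1, 1, 4; Σd² = 44
ρ = 1 − 6Σd² / [n(n²−1)] = 1 − 6×44 / (6×35) = 1 − 264/210 ≈ -0.257

-0.257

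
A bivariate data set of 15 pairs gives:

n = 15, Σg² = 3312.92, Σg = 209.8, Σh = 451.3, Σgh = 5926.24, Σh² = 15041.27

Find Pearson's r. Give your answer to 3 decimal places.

-0.519

r = (nΣgh − ΣgΣh) / √[(nΣg² − (Σg)²)(nΣh² − (Σh)²)]
Numerator: 15×5926.24 − 209.8×451.3 = -5789.14
Denominator: √[(49693.8 − 44016.04)(225619.05 − 203671.69)] = √[5677.76 × 21947.36] = 11162.9675
r = -5789.14 / 11162.9675 ≈ -0.519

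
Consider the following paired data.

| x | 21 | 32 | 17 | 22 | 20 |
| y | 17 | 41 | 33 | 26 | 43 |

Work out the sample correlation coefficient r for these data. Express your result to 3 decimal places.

n = 5, Σx = 112, Σy = 160, Σx² = 2638, Σy² = 5584, Σxy = 3662
nΣxy − ΣxΣy = 18310 − 17920 = 390
nΣx² − (Σx)² = 13190 − 12544 = 646; nΣy² − (Σy)² = 27920 − 25600 = 2320
r = 390 / √(646 × 2320) = 390 / 1224.2222 ≈ 0.319

0.319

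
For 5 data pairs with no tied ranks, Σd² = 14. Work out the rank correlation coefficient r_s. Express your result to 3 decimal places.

0.300

ρ = 1 − 6Σd² / [n(n²−1)] = 1 − 6×14 / (5×24)
  = 1 − 84/120 = 1 − 0.7000 ≈ 0.300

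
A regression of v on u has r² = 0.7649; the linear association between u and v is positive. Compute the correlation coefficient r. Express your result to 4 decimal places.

|r| = √0.7649 = 0.8746
The association is positive, so r = 0.8746.

0.8746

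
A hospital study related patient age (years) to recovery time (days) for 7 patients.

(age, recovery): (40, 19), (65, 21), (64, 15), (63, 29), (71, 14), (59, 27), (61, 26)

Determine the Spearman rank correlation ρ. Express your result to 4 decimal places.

-0.4643

Rank age: 1, 6, 5, 4, 7, 2, 3
Rank recovery: 3, 4, 2, 7, 1, 6, 5
d = rank(age) − rank(recovery): -2, 2, 3, -3, 6, -4, -2; Σd² = 82
ρ = 1 − 6Σd² / [n(n²−1)] = 1 − 6×82 / (7×48) = 1 − 492/336 ≈ -0.4643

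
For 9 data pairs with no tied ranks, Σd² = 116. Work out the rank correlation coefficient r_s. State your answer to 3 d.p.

0.033

ρ = 1 − 6Σd² / [n(n²−1)] = 1 − 6×116 / (9×80)
  = 1 − 696/720 = 1 − 0.9667 ≈ 0.033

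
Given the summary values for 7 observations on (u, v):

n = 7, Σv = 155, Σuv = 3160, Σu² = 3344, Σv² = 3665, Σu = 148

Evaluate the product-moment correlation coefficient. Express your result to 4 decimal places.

-0.5237

r = (nΣuv − ΣuΣv) / √[(nΣu² − (Σu)²)(nΣv² − (Σv)²)]
Numerator: 7×3160 − 148×155 = -820
Denominator: √[(23408 − 21904)(25655 − 24025)] = √[1504 × 1630] = 1565.7331
r = -820 / 1565.7331 ≈ -0.5237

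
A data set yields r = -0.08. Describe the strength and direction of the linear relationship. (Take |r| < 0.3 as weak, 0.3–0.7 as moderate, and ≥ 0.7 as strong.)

weak negative

r = -0.08 < 0 so the relationship is negative.
|r| = 0.08, which falls in the weak range.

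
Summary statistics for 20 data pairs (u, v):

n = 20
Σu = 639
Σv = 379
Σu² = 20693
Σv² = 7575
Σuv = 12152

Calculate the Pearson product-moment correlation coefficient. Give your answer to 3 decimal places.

0.130

r = (nΣuv − ΣuΣv) / √[(nΣu² − (Σu)²)(nΣv² − (Σv)²)]
Numerator: 20×12152 − 639×379 = 859
Denominator: √[(413860 − 408321)(151500 − 143641)] = √[5539 × 7859] = 6597.8027
r = 859 / 6597.8027 ≈ 0.130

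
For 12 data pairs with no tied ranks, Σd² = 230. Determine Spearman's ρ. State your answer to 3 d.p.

0.196

ρ = 1 − 6Σd² / [n(n²−1)] = 1 − 6×230 / (12×143)
  = 1 − 1380/1716 = 1 − 0.8042 ≈ 0.196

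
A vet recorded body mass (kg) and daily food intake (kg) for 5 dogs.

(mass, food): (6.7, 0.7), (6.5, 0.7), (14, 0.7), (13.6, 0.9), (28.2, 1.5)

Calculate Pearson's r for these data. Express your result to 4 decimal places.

0.9394

n = 5, Σx = 69, Σy = 4.5, Σx² = 1263.34, Σy² = 4.53, Σxy = 73.58
nΣxy − ΣxΣy = 367.9 − 310.5 = 57.4
nΣx² − (Σx)² = 6316.7 − 4761 = 1555.7; nΣy² − (Σy)² = 22.65 − 20.25 = 2.4
r = 57.4 / √(1555.7 × 2.4) = 57.4 / 61.1038 ≈ 0.9394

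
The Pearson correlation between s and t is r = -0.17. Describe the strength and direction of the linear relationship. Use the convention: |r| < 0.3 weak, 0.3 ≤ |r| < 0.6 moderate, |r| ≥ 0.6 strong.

weak negative

r = -0.17 < 0 so the relationship is negative.
|r| = 0.17, which falls in the weak range.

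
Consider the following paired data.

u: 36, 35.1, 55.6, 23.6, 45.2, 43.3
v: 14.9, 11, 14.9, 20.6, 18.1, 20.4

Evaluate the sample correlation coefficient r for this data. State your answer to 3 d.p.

-0.185

n = 6, Σu = 238.8, Σv = 99.9, Σu² = 10094.26, Σv² = 1733.15, Σuv = 3938.54
nΣuv − ΣuΣv = 23631.24 − 23856.12 = -224.88
nΣu² − (Σu)² = 60565.56 − 57025.44 = 3540.12; nΣv² − (Σv)² = 10398.9 − 9980.01 = 418.89
r = -224.88 / √(3540.12 × 418.89) = -224.88 / 1217.7524 ≈ -0.185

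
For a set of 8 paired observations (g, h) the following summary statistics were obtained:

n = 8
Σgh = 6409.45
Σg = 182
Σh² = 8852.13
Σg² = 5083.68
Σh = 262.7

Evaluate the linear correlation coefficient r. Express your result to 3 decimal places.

0.938

r = (nΣgh − ΣgΣh) / √[(nΣg² − (Σg)²)(nΣh² − (Σh)²)]
Numerator: 8×6409.45 − 182×262.7 = 3464.2
Denominator: √[(40669.44 − 33124)(70817.04 − 69011.29)] = √[7545.44 × 1805.75] = 3691.2299
r = 3464.2 / 3691.2299 ≈ 0.938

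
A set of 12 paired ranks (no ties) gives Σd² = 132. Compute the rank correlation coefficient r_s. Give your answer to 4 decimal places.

0.5385

ρ = 1 − 6Σd² / [n(n²−1)] = 1 − 6×132 / (12×143)
  = 1 − 792/1716 = 1 − 0.46154 ≈ 0.5385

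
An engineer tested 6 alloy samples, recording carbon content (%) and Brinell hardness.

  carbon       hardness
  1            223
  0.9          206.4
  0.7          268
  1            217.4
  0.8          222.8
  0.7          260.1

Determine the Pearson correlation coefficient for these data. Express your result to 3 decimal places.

-0.812

n = 6, Σx = 5.1, Σy = 1397.7, Σx² = 4.43, Σy² = 328708.57, Σxy = 1174.07
nΣxy − ΣxΣy = 7044.42 − 7128.27 = -83.85
nΣx² − (Σx)² = 26.58 − 26.01 = 0.57; nΣy² − (Σy)² = 1972251.42 − 1953565.29 = 18686.13
r = -83.85 / √(0.57 × 18686.13) = -83.85 / 103.2041 ≈ -0.812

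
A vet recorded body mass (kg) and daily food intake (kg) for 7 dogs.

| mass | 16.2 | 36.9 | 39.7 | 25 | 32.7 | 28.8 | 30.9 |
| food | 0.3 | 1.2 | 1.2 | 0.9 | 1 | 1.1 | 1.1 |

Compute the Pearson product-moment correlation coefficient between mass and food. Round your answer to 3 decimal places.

0.912

n = 7, Σx = 210.2, Σy = 6.8, Σx² = 6678.68, Σy² = 7.2, Σxy = 217.65
nΣxy − ΣxΣy = 1523.55 − 1429.36 = 94.19
nΣx² − (Σx)² = 46750.76 − 44184.04 = 2566.72; nΣy² − (Σy)² = 50.4 − 46.24 = 4.16
r = 94.19 / √(2566.72 × 4.16) = 94.19 / 103.3323 ≈ 0.912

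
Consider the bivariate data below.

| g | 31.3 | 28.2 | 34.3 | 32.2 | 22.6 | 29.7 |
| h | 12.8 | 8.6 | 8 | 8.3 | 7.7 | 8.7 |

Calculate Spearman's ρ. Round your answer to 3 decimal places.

0.086

Rank g: 4, 2, 6, 5, 1, 3
Rank h: 6, 4, 2, 3, 1, 5
d = rank(g) − rank(h): -2, -2, 4, 2, 0, -2; Σd² = 32
ρ = 1 − 6Σd² / [n(n²−1)] = 1 − 6×32 / (6×35) = 1 − 192/210 ≈ 0.086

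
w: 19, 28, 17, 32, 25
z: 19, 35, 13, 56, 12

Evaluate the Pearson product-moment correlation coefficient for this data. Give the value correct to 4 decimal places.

0.8343

n = 5, Σw = 121, Σz = 135, Σw² = 3083, Σz² = 5035, Σwz = 3654
nΣwz − ΣwΣz = 18270 − 16335 = 1935
nΣw² − (Σw)² = 15415 − 14641 = 774; nΣz² − (Σz)² = 25175 − 18225 = 6950
r = 1935 / √(774 × 6950) = 1935 / 2319.3318 ≈ 0.8343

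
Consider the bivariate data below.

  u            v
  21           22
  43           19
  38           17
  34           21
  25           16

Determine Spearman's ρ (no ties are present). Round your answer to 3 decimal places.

Rank u: 1, 5, 4, 3, 2
Rank v: 5, 3, 2, 4, 1
d = rank(u) − rank(v): -4, 2, 2, -1, 1; Σd² = 26
ρ = 1 − 6Σd² / [n(n²−1)] = 1 − 6×26 / (5×24) = 1 − 156/120 ≈ -0.300

-0.300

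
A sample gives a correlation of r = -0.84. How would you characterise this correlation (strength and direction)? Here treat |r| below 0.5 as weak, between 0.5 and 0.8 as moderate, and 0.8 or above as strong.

strong negative

r = -0.84 < 0 so the relationship is negative.
|r| = 0.84, which falls in the strong range.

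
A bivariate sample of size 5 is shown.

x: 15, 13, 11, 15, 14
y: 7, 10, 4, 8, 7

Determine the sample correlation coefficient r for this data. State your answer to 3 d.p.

0.510

n = 5, Σx = 68, Σy = 36, Σx² = 936, Σy² = 278, Σxy = 497
nΣxy − ΣxΣy = 2485 − 2448 = 37
nΣx² − (Σx)² = 4680 − 4624 = 56; nΣy² − (Σy)² = 1390 − 1296 = 94
r = 37 / √(56 × 94) = 37 / 72.5534 ≈ 0.510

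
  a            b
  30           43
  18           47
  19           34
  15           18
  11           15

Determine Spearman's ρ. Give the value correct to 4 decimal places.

0.7000

Rank a: 5, 3, 4, 2, 1
Rank b: 4, 5, 3, 2, 1
d = rank(a) − rank(b): 1, -2, 1, 0, 0; Σd² = 6
ρ = 1 − 6Σd² / [n(n²−1)] = 1 − 6×6 / (5×24) = 1 − 36/120 ≈ 0.7000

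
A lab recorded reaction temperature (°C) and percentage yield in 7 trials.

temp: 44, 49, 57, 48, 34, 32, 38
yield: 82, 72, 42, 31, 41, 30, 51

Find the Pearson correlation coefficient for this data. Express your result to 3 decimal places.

n = 7, Σx = 302, Σy = 349, Σx² = 13514, Σy² = 19815, Σxy = 15310
nΣxy − ΣxΣy = 107170 − 105398 = 1772
nΣx² − (Σx)² = 94598 − 91204 = 3394; nΣy² − (Σy)² = 138705 − 121801 = 16904
r = 1772 / √(3394 × 16904) = 1772 / 7574.4423 ≈ 0.234

0.234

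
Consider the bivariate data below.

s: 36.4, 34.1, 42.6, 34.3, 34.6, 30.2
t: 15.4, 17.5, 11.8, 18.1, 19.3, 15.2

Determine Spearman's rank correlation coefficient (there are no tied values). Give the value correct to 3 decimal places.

Rank s: 5, 2, 6, 3, 4, 1
Rank t: 3, 4, 1, 5, 6, 2
d = rank(s) − rank(t): 2, -2, 5, -2, -2, -1; Σd² = 42
ρ = 1 − 6Σd² / [n(n²−1)] = 1 − 6×42 / (6×35) = 1 − 252/210 ≈ -0.200

-0.200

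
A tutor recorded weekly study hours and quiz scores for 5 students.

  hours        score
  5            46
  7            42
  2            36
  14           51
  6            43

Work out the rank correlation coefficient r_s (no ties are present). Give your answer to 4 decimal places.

0.6000

Rank hours: 2, 4, 1, 5, 3
Rank score: 4, 2, 1, 5, 3
d = rank(hours) − rank(score): -2, 2, 0, 0, 0; Σd² = 8
ρ = 1 − 6Σd² / [n(n²−1)] = 1 − 6×8 / (5×24) = 1 − 48/120 ≈ 0.6000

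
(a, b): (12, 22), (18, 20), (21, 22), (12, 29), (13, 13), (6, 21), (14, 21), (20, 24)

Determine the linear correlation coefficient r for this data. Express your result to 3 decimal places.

0.058

n = 8, Σa = 116, Σb = 172, Σa² = 1854, Σb² = 3836, Σab = 2503
nΣab − ΣaΣb = 20024 − 19952 = 72
nΣa² − (Σa)² = 14832 − 13456 = 1376; nΣb² − (Σb)² = 30688 − 29584 = 1104
r = 72 / √(1376 × 1104) = 72 / 1232.5194 ≈ 0.058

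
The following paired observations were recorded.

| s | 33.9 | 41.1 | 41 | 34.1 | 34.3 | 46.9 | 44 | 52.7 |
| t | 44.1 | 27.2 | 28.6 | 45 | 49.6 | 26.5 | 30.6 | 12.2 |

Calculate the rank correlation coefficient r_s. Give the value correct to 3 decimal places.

Rank s: 1, 5, 4, 2, 3, 7, 6, 8
Rank t: 6, 3, 4, 7, 8, 2, 5, 1
d = rank(s) − rank(t): -5, 2, 0, -5, -5, 5, 1, 7; Σd² = 154
ρ = 1 − 6Σd² / [n(n²−1)] = 1 − 6×154 / (8×63) = 1 − 924/504 ≈ -0.833

-0.833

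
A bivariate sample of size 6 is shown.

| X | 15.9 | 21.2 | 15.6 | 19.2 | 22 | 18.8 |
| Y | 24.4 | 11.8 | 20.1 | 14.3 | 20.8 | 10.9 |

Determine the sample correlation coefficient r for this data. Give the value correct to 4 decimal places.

n = 6, ΣX = 112.7, ΣY = 102.3, ΣX² = 2151.69, ΣY² = 1894.55, ΣXY = 1888.76
nΣXY − ΣXΣY = 11332.56 − 11529.21 = -196.65
nΣX² − (ΣX)² = 12910.14 − 12701.29 = 208.85; nΣY² − (ΣY)² = 11367.3 − 10465.29 = 902.01
r = -196.65 / √(208.85 × 902.01) = -196.65 / 434.0332 ≈ -0.4531

-0.4531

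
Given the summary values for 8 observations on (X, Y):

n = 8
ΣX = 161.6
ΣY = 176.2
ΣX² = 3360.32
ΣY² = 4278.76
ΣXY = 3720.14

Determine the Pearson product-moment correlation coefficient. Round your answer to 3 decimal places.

r = (nΣXY − ΣXΣY) / √[(nΣX² − (ΣX)²)(nΣY² − (ΣY)²)]
Numerator: 8×3720.14 − 161.6×176.2 = 1287.2
Denominator: √[(26882.56 − 26114.56)(34230.08 − 31046.44)] = √[768 × 3183.64] = 1563.6609
r = 1287.2 / 1563.6609 ≈ 0.823

0.823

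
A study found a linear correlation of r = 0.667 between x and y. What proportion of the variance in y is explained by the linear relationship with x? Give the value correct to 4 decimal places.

0.4449

r² = (0.667)² = 0.4449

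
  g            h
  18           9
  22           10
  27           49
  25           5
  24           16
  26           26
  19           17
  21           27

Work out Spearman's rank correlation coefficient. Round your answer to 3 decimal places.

0.357

Rank g: 1, 4, 8, 6, 5, 7, 2, 3
Rank h: 2, 3, 8, 1, 4, 6, 5, 7
d = rank(g) − rank(h): -1, 1, 0, 5, 1, 1, -3, -4; Σd² = 54
ρ = 1 − 6Σd² / [n(n²−1)] = 1 − 6×54 / (8×63) = 1 − 324/504 ≈ 0.357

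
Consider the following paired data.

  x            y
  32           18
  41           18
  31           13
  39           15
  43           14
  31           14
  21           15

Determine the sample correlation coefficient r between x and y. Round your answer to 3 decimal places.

0.167

n = 7, Σx = 238, Σy = 107, Σx² = 8438, Σy² = 1659, Σxy = 3653
nΣxy − ΣxΣy = 25571 − 25466 = 105
nΣx² − (Σx)² = 59066 − 56644 = 2422; nΣy² − (Σy)² = 11613 − 11449 = 164
r = 105 / √(2422 × 164) = 105 / 630.2444 ≈ 0.167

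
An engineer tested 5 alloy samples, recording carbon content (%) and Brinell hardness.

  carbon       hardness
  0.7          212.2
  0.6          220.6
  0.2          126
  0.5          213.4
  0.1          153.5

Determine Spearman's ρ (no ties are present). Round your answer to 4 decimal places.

0.6000

Rank carbon: 5, 4, 2, 3, 1
Rank hardness: 3, 5, 1, 4, 2
d = rank(carbon) − rank(hardness): 2, -1, 1, -1, -1; Σd² = 8
ρ = 1 − 6Σd² / [n(n²−1)] = 1 − 6×8 / (5×24) = 1 − 48/120 ≈ 0.6000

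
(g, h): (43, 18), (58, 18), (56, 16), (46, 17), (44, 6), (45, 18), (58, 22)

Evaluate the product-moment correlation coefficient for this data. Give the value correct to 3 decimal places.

0.464

n = 7, Σg = 350, Σh = 115, Σg² = 17790, Σh² = 2037, Σgh = 5846
nΣgh − ΣgΣh = 40922 − 40250 = 672
nΣg² − (Σg)² = 124530 − 122500 = 2030; nΣh² − (Σh)² = 14259 − 13225 = 1034
r = 672 / √(2030 × 1034) = 672 / 1448.7995 ≈ 0.464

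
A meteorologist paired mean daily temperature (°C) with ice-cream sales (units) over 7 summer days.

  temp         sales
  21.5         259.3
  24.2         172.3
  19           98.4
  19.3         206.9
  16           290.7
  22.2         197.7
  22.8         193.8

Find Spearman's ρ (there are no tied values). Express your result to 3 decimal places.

Rank temp: 4, 7, 2, 3, 1, 5, 6
Rank sales: 6, 2, 1, 5, 7, 4, 3
d = rank(temp) − rank(sales): -2, 5, 1, -2, -6, 1, 3; Σd² = 80
ρ = 1 − 6Σd² / [n(n²−1)] = 1 − 6×80 / (7×48) = 1 − 480/336 ≈ -0.429

-0.429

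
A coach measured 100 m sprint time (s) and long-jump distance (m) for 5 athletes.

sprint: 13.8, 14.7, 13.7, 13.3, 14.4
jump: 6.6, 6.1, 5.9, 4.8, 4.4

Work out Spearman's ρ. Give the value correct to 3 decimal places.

Rank sprint: 3, 5, 2, 1, 4
Rank jump: 5, 4, 3, 2, 1
d = rank(sprint) − rank(jump): -2, 1, -1, -1, 3; Σd² = 16
ρ = 1 − 6Σd² / [n(n²−1)] = 1 − 6×16 / (5×24) = 1 − 96/120 ≈ 0.200

0.200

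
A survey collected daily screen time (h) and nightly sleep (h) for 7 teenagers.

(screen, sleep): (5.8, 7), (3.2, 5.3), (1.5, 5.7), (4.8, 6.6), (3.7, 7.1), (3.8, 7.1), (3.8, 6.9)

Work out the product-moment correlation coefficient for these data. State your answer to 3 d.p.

0.615

n = 7, Σx = 26.6, Σy = 45.7, Σx² = 111.74, Σy² = 301.57, Σxy = 177.26
nΣxy − ΣxΣy = 1240.82 − 1215.62 = 25.2
nΣx² − (Σx)² = 782.18 − 707.56 = 74.62; nΣy² − (Σy)² = 2110.99 − 2088.49 = 22.5
r = 25.2 / √(74.62 × 22.5) = 25.2 / 40.9750 ≈ 0.615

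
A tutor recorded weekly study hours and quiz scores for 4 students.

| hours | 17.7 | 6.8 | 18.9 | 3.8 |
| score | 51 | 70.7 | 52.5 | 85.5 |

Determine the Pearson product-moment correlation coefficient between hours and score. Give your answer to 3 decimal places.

-0.972

n = 4, Σx = 47.2, Σy = 259.7, Σx² = 731.18, Σy² = 17665.99, Σxy = 2700.61
nΣxy − ΣxΣy = 10802.44 − 12257.84 = -1455.4
nΣx² − (Σx)² = 2924.72 − 2227.84 = 696.88; nΣy² − (Σy)² = 70663.96 − 67444.09 = 3219.87
r = -1455.4 / √(696.88 × 3219.87) = -1455.4 / 1497.9529 ≈ -0.972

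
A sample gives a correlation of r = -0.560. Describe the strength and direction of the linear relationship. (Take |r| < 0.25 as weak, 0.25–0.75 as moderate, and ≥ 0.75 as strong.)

r = -0.560 < 0 so the relationship is negative.
|r| = 0.560, which falls in the moderate range.

moderate negative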